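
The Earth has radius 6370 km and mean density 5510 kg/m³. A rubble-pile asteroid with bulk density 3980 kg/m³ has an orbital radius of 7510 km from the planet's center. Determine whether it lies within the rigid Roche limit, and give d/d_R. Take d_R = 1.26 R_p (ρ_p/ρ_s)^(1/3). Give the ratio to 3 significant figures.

inside; d/d_R ≈ 0.840

d_R = 1.26 × (6370 km) × (5510/3980)^(1/3) = 8945 km
d/d_R = (7510) / (8945) = 0.840
Since d/d_R < 1, the body is inside the Roche limit.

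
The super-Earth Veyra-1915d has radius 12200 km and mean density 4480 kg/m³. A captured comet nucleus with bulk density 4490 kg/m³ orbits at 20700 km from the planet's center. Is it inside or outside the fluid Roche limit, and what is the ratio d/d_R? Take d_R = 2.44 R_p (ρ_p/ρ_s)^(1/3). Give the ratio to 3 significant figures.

d_R = 2.44 × (12200 km) × (4480/4490)^(1/3) = 29750 km
d/d_R = (20700) / (29750) = 0.696
Since d/d_R < 1, the body is inside the Roche limit.

inside; d/d_R ≈ 0.696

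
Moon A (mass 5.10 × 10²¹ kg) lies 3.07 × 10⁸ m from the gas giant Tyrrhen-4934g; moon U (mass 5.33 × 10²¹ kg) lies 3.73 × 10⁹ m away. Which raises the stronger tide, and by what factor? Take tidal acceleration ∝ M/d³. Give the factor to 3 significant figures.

Tidal acceleration ∝ M/d³, so compare M/d³ for each.
Moon A: (5.10 × 10²¹) / (3.07 × 10⁸)³ = 1.763 × 10⁻⁴
Moon U: (5.33 × 10²¹) / (3.73 × 10⁹)³ = 1.027 × 10⁻⁷
Ratio (larger/smaller) = 1720

Moon A, by a factor of ≈ 1720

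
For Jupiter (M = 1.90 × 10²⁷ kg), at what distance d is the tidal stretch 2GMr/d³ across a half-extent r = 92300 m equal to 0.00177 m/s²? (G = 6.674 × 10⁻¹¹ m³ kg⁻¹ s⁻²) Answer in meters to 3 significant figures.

2.36 × 10⁸ m

2GMr/d³ = a_tidal  ⇒  d = (2GMr / a_tidal)^(1/3)
d = (2 × 6.674×10⁻¹¹ × (1.90 × 10²⁷) × (92300) / (0.00177))^(1/3)
  = 2.36 × 10⁸ m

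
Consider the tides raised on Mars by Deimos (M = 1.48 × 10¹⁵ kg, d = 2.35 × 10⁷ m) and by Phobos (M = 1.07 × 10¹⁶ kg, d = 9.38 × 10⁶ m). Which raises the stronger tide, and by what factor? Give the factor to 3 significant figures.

Compare M/d³ for the two perturbers:
Deimos: (1.48 × 10¹⁵) / (2.35 × 10⁷)³ = 1.140 × 10⁻⁷
Phobos: (1.07 × 10¹⁶) / (9.38 × 10⁶)³ = 1.297 × 10⁻⁵
Ratio (larger/smaller) = 114

Phobos, by a factor of ≈ 114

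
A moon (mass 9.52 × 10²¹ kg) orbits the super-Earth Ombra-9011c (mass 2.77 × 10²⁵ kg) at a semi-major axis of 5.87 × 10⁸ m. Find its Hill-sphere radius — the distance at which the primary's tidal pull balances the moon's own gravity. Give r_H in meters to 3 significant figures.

r_H ≈ a (m/3M)^(1/3)
    = (5.87 × 10⁸) × (9.52 × 10²¹ / (3 × 2.77 × 10²⁵))^(1/3)
    = 2.85 × 10⁷ m

2.85 × 10⁷ m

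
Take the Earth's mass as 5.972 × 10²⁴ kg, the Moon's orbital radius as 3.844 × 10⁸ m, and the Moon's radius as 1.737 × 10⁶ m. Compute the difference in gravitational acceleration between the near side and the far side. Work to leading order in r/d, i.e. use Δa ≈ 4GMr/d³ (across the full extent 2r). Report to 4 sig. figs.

4.875 × 10⁻⁵ m/s²

Δg = 4GMr/d³
   = 4 × (6.674 × 10⁻¹¹) × (5.972 × 10²⁴) × (1.737 × 10⁶) / (3.844 × 10⁸)³
   = 4.875 × 10⁻⁵ m/s²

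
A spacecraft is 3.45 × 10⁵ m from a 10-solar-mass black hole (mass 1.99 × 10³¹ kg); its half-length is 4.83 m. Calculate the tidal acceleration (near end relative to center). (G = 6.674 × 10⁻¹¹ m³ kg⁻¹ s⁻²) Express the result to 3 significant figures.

3.12 × 10⁵ m/s²

a_tidal = 2GMr/d³
        = 2 × (6.674 × 10⁻¹¹) × (1.99 × 10³¹) × (4.83) / (3.45 × 10⁵)³
        = 3.12 × 10⁵ m/s²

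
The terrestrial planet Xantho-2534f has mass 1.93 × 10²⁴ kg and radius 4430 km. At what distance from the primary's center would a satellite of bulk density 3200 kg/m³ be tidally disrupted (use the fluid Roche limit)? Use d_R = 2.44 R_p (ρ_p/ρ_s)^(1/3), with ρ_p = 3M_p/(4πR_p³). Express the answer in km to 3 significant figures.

12800 km

ρ_p = 3M_p/(4πR_p³) = 3 × (1.93 × 10²⁴) / (4π × (4.43 × 10⁶ m)³) = 5300 kg/m³
d_R = 2.44 × 4430 km × (5300/3200)^(1/3)
    = 12800 km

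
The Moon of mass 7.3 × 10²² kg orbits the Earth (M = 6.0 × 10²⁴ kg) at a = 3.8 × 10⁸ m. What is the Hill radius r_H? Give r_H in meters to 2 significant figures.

6.1 × 10⁷ m

r_H ≈ a (m/3M)^(1/3)
    = (3.8 × 10⁸) × (7.3 × 10²² / (3 × 6.0 × 10²⁴))^(1/3)
    = 6.1 × 10⁷ m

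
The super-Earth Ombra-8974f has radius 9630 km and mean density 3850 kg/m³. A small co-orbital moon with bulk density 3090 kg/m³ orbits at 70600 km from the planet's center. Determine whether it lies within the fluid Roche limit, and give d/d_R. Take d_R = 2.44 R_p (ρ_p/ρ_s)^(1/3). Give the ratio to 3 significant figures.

outside; d/d_R ≈ 2.79

d_R = 2.44 × (9630 km) × (3850/3090)^(1/3) = 25280 km
d/d_R = (70600) / (25280) = 2.79
Since d/d_R > 1, the body is outside the Roche limit.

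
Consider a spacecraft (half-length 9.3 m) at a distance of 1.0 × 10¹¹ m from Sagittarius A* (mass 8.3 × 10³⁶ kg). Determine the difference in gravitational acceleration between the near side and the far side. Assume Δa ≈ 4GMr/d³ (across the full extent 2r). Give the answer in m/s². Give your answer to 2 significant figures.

Near-to-far spans 2r, so the tidal difference is twice the near-to-center value: 4GMr/d³.
Δg = 4GMr/d³
   = 4 × (6.674 × 10⁻¹¹) × (8.3 × 10³⁶) × (9.3) / (1.0 × 10¹¹)³
   = 2.1 × 10⁻⁵ m/s²

2.1 × 10⁻⁵ m/s²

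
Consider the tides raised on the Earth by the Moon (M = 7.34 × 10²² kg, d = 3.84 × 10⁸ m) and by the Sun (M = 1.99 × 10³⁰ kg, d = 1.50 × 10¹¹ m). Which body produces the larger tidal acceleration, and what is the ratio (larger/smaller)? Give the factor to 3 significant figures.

Compare M/d³ for the two perturbers:
The Moon: (7.34 × 10²²) / (3.84 × 10⁸)³ = 1.296 × 10⁻³
The Sun: (1.99 × 10³⁰) / (1.50 × 10¹¹)³ = 5.896 × 10⁻⁴
Ratio (larger/smaller) = 2.20

The Moon, by a factor of ≈ 2.20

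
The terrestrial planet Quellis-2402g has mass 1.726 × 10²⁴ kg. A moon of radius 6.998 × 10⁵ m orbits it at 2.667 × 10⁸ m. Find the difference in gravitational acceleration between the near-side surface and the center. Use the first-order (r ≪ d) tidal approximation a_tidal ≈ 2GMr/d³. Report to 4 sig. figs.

The tidal stretch is the gradient of GM/d² times the body's extent r, hence the 1/d³ dependence.
a_tidal = 2GMr/d³
        = 2 × (6.674 × 10⁻¹¹) × (1.726 × 10²⁴) × (6.998 × 10⁵) / (2.667 × 10⁸)³
        = 8.499 × 10⁻⁶ m/s²

8.499 × 10⁻⁶ m/s²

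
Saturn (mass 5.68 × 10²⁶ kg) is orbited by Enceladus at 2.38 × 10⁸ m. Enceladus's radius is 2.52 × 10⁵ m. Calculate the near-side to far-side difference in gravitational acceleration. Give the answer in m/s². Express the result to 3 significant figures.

2.83 × 10⁻³ m/s²

Near-to-far spans 2r, so the tidal difference is twice the near-to-center value: 4GMr/d³.
Δa = 4GMr/d³
   = 4 × (6.674 × 10⁻¹¹) × (5.68 × 10²⁶) × (2.52 × 10⁵) / (2.38 × 10⁸)³
   = 2.83 × 10⁻³ m/s²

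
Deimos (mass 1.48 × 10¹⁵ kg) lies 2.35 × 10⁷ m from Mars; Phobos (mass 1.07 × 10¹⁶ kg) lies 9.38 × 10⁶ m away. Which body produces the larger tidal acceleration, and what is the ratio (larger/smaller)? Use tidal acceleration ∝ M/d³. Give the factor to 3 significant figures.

The tide-raising term goes as M/d³ (the gradient of a 1/d² field).
Deimos: (1.48 × 10¹⁵) / (2.35 × 10⁷)³ = 1.140 × 10⁻⁷
Phobos: (1.07 × 10¹⁶) / (9.38 × 10⁶)³ = 1.297 × 10⁻⁵
Ratio (larger/smaller) = 114

Phobos, by a factor of ≈ 114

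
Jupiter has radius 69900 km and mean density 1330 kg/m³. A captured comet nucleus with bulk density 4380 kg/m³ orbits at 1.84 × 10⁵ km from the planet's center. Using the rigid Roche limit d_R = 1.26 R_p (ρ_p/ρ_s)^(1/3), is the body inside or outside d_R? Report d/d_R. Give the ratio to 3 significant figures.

d_R = 1.26 × (69900 km) × (1330/4380)^(1/3) = 59200 km
d/d_R = (1.84 × 10⁵) / (59200) = 3.11
Since d/d_R > 1, the body is outside the Roche limit.

outside; d/d_R ≈ 3.11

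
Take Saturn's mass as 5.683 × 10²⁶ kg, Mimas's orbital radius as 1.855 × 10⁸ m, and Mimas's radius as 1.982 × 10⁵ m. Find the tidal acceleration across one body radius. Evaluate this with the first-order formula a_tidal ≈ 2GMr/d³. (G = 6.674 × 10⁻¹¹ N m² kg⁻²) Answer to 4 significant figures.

2.355 × 10⁻³ m/s²

Δg = 2GMr/d³
   = 2 × (6.674 × 10⁻¹¹) × (5.683 × 10²⁶) × (1.982 × 10⁵) / (1.855 × 10⁸)³
   = 2.355 × 10⁻³ m/s²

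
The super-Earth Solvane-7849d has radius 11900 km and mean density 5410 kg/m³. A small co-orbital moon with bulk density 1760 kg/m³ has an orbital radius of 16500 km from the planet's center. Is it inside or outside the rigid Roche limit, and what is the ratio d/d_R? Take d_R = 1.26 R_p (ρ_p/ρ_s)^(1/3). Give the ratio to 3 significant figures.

inside; d/d_R ≈ 0.757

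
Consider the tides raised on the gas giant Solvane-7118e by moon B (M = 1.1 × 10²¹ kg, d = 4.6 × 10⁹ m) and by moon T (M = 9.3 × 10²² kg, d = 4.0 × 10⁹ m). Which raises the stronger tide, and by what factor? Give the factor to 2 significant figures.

Compare M/d³ for the two perturbers:
Moon B: (1.1 × 10²¹) / (4.6 × 10⁹)³ = 1.130 × 10⁻⁸
Moon T: (9.3 × 10²²) / (4.0 × 10⁹)³ = 1.453 × 10⁻⁶
Ratio (larger/smaller) = 130

Moon T, by a factor of ≈ 130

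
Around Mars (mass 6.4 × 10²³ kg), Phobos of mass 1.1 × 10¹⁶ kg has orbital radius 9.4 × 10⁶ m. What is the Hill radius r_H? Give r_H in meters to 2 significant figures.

r_H ≈ a (m/3M)^(1/3)
    = (9.4 × 10⁶) × (1.1 × 10¹⁶ / (3 × 6.4 × 10²³))^(1/3)
    = 1.7 × 10⁴ m

1.7 × 10⁴ m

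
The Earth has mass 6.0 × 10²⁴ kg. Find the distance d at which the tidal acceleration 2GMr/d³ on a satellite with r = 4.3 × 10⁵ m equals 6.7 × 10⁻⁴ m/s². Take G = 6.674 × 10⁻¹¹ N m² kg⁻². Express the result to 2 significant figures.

2GMr/d³ = a_tidal  ⇒  d = (2GMr / a_tidal)^(1/3)
d = (2 × 6.674×10⁻¹¹ × (6.0 × 10²⁴) × (4.3 × 10⁵) / (6.7 × 10⁻⁴))^(1/3)
  = 8.0 × 10⁷ m

8.0 × 10⁷ m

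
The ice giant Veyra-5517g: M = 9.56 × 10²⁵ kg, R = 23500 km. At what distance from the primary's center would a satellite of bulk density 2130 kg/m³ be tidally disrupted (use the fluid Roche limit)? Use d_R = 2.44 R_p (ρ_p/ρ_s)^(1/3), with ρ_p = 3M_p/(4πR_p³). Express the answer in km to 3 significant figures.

53800 km

ρ_p = 3M_p/(4πR_p³) = 3 × (9.56 × 10²⁵) / (4π × (2.35 × 10⁷ m)³) = 1760 kg/m³
d_R = 2.44 × 23500 km × (1760/2130)^(1/3)
    = 53800 km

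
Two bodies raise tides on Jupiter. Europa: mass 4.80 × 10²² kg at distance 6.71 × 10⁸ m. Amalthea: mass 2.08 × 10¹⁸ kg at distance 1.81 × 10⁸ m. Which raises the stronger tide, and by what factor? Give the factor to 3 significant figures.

Compare M/d³ for the two perturbers:
Europa: (4.80 × 10²²) / (6.71 × 10⁸)³ = 1.589 × 10⁻⁴
Amalthea: (2.08 × 10¹⁸) / (1.81 × 10⁸)³ = 3.508 × 10⁻⁷
Ratio (larger/smaller) = 453

Europa, by a factor of ≈ 453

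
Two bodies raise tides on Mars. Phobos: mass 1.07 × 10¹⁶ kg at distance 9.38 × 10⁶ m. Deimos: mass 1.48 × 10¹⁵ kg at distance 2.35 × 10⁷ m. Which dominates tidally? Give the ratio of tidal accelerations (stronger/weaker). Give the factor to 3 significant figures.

The tide-raising term goes as M/d³ (the gradient of a 1/d² field).
Phobos: (1.07 × 10¹⁶) / (9.38 × 10⁶)³ = 1.297 × 10⁻⁵
Deimos: (1.48 × 10¹⁵) / (2.35 × 10⁷)³ = 1.140 × 10⁻⁷
Ratio (larger/smaller) = 114

Phobos, by a factor of ≈ 114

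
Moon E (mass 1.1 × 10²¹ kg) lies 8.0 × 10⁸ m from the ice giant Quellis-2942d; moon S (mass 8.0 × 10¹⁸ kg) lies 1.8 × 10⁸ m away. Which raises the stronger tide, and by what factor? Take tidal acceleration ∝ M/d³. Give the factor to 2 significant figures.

Moon E, by a factor of ≈ 1.6

Tidal acceleration ∝ M/d³, so compare M/d³ for each.
Moon E: (1.1 × 10²¹) / (8.0 × 10⁸)³ = 2.148 × 10⁻⁶
Moon S: (8.0 × 10¹⁸) / (1.8 × 10⁸)³ = 1.372 × 10⁻⁶
Ratio (larger/smaller) = 1.6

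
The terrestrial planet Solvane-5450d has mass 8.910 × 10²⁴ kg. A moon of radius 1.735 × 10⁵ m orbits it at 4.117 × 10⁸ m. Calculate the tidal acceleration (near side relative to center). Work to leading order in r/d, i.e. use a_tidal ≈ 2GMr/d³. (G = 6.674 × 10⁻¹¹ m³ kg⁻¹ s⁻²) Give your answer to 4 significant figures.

2.957 × 10⁻⁶ m/s²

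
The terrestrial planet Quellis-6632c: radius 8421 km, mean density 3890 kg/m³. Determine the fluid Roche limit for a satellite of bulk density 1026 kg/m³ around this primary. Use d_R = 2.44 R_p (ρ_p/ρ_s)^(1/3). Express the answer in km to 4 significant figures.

32040 km

d_R = 2.44 × 8421 km × (3890/1026)^(1/3)
    = 32040 km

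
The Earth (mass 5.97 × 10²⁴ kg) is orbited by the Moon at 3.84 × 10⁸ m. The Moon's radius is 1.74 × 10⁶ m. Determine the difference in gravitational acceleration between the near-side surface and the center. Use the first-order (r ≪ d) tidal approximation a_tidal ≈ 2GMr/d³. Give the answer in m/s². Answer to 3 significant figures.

2.45 × 10⁻⁵ m/s²

a_tidal = 2GMr/d³
        = 2 × (6.674 × 10⁻¹¹) × (5.97 × 10²⁴) × (1.74 × 10⁶) / (3.84 × 10⁸)³
        = 2.45 × 10⁻⁵ m/s²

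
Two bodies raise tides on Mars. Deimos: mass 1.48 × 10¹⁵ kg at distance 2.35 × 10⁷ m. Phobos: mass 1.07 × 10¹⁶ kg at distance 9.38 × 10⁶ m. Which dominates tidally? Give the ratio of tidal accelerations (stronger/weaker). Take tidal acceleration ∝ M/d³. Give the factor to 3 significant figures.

Phobos, by a factor of ≈ 114

Tidal stretch scales as M/d³; compute that for each body.
Deimos: (1.48 × 10¹⁵) / (2.35 × 10⁷)³ = 1.140 × 10⁻⁷
Phobos: (1.07 × 10¹⁶) / (9.38 × 10⁶)³ = 1.297 × 10⁻⁵
Ratio (larger/smaller) = 114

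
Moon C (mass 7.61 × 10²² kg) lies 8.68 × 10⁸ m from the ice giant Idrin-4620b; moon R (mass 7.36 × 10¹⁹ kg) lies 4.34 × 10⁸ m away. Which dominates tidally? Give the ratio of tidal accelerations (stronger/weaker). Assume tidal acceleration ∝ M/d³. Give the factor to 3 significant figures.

Tidal stretch scales as M/d³; compute that for each body.
Moon C: (7.61 × 10²²) / (8.68 × 10⁸)³ = 1.164 × 10⁻⁴
Moon R: (7.36 × 10¹⁹) / (4.34 × 10⁸)³ = 9.003 × 10⁻⁷
Ratio (larger/smaller) = 129

Moon C, by a factor of ≈ 129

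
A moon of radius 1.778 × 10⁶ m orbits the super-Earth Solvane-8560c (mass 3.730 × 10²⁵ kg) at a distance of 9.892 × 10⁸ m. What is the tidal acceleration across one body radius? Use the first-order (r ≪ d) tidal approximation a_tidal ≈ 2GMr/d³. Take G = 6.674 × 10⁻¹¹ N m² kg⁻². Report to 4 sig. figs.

9.145 × 10⁻⁶ m/s²

Δa = 2GMr/d³
   = 2 × (6.674 × 10⁻¹¹) × (3.730 × 10²⁵) × (1.778 × 10⁶) / (9.892 × 10⁸)³
   = 9.145 × 10⁻⁶ m/s²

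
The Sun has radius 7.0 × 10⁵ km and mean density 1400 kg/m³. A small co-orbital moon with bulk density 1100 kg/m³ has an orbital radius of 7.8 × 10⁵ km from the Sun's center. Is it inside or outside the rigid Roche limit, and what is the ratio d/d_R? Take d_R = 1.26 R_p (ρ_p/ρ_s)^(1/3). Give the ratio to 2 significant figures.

inside; d/d_R ≈ 0.82

d_R = 1.26 × (7.0 × 10⁵ km) × (1400/1100)^(1/3) = 9.558 × 10⁵ km
d/d_R = (7.8 × 10⁵) / (9.558 × 10⁵) = 0.82
Since d/d_R < 1, the body is inside the Roche limit.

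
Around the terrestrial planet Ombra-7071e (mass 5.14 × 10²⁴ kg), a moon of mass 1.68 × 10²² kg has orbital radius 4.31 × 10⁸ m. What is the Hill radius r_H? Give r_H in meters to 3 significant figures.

4.43 × 10⁷ m

r_H ≈ a (m/3M)^(1/3)
    = (4.31 × 10⁸) × (1.68 × 10²² / (3 × 5.14 × 10²⁴))^(1/3)
    = 4.43 × 10⁷ m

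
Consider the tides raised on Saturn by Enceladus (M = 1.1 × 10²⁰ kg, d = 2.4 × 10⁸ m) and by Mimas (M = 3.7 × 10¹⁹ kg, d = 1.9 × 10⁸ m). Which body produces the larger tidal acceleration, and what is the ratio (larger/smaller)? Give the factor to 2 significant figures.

Enceladus, by a factor of ≈ 1.5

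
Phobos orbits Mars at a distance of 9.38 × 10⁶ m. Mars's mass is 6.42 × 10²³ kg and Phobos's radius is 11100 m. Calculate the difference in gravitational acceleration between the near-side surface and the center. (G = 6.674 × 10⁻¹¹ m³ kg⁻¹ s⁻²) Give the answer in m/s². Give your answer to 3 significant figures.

Differencing GM/(d−r)² and GM/d² to first order in r/d gives 2GMr/d³.
Δa = 2GMr/d³
   = 2 × (6.674 × 10⁻¹¹) × (6.42 × 10²³) × (11100) / (9.38 × 10⁶)³
   = 1.15 × 10⁻³ m/s²

1.15 × 10⁻³ m/s²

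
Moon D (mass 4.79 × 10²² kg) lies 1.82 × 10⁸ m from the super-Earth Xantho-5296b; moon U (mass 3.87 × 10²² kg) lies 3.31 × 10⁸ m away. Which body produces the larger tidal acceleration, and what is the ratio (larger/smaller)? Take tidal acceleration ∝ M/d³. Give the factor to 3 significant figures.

Moon D, by a factor of ≈ 7.45

Tidal stretch scales as M/d³; compute that for each body.
Moon D: (4.79 × 10²²) / (1.82 × 10⁸)³ = 7.946 × 10⁻³
Moon U: (3.87 × 10²²) / (3.31 × 10⁸)³ = 1.067 × 10⁻³
Ratio (larger/smaller) = 7.45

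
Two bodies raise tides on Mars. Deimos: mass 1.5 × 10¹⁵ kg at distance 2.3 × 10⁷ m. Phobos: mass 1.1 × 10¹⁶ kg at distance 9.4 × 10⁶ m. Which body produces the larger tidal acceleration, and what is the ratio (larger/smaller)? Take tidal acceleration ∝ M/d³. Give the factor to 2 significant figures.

Compare M/d³ for the two perturbers:
Deimos: (1.5 × 10¹⁵) / (2.3 × 10⁷)³ = 1.233 × 10⁻⁷
Phobos: (1.1 × 10¹⁶) / (9.4 × 10⁶)³ = 1.324 × 10⁻⁵
Ratio (larger/smaller) = 110

Phobos, by a factor of ≈ 110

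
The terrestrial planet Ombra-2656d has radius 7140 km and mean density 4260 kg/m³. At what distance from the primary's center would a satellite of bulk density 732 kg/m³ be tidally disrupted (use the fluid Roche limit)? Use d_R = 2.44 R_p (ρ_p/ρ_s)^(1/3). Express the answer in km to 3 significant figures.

31300 km

d_R = 2.44 × 7140 km × (4260/732)^(1/3)
    = 31300 km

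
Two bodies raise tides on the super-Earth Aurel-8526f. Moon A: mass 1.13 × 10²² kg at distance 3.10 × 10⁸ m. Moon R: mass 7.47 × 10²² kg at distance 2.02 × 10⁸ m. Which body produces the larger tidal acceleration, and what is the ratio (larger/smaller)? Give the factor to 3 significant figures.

Moon R, by a factor of ≈ 23.9

Tidal stretch scales as M/d³; compute that for each body.
Moon A: (1.13 × 10²²) / (3.10 × 10⁸)³ = 3.793 × 10⁻⁴
Moon R: (7.47 × 10²²) / (2.02 × 10⁸)³ = 9.063 × 10⁻³
Ratio (larger/smaller) = 23.9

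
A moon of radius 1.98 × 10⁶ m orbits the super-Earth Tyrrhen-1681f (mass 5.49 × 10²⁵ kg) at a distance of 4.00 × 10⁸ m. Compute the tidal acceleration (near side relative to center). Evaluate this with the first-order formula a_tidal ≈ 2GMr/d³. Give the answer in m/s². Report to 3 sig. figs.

a_tidal = 2GMr/d³
        = 2 × (6.674 × 10⁻¹¹) × (5.49 × 10²⁵) × (1.98 × 10⁶) / (4.00 × 10⁸)³
        = 2.27 × 10⁻⁴ m/s²

2.27 × 10⁻⁴ m/s²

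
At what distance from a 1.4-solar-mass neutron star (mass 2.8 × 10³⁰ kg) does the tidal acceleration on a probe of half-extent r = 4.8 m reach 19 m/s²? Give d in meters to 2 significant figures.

2GMr/d³ = a_tidal  ⇒  d = (2GMr / a_tidal)^(1/3)
d = (2 × 6.674×10⁻¹¹ × (2.8 × 10³⁰) × (4.8) / (19))^(1/3)
  = 4.6 × 10⁶ m

4.6 × 10⁶ m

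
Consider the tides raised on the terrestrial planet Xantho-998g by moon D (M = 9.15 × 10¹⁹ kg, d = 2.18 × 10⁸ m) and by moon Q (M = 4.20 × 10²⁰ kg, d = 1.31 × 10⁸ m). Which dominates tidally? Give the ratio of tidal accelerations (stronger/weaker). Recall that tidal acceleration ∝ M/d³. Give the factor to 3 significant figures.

Tidal acceleration ∝ M/d³, so compare M/d³ for each.
Moon D: (9.15 × 10¹⁹) / (2.18 × 10⁸)³ = 8.832 × 10⁻⁶
Moon Q: (4.20 × 10²⁰) / (1.31 × 10⁸)³ = 1.868 × 10⁻⁴
Ratio (larger/smaller) = 21.2

Moon Q, by a factor of ≈ 21.2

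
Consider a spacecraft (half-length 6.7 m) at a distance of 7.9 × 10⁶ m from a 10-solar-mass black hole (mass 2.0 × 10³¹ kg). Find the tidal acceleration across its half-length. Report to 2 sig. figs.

Δg = 2GMr/d³
   = 2 × (6.674 × 10⁻¹¹) × (2.0 × 10³¹) × (6.7) / (7.9 × 10⁶)³
   = 3.6 × 10¹ m/s²

3.6 × 10¹ m/s²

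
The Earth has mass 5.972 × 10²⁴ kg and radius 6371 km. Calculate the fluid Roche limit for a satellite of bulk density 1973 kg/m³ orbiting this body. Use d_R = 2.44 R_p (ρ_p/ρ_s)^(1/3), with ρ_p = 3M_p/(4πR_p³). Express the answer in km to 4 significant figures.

ρ_p = 3M_p/(4πR_p³) = 3 × (5.972 × 10²⁴) / (4π × (6.371 × 10⁶ m)³) = 5513 kg/m³
d_R = 2.44 × 6371 km × (5513/1973)^(1/3)
    = 21900 km

21900 km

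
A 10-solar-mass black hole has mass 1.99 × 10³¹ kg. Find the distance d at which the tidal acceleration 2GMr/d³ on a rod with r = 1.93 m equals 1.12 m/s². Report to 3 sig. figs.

1.66 × 10⁷ m

2GMr/d³ = a_tidal  ⇒  d = (2GMr / a_tidal)^(1/3)
d = (2 × 6.674×10⁻¹¹ × (1.99 × 10³¹) × (1.93) / (1.12))^(1/3)
  = 1.66 × 10⁷ m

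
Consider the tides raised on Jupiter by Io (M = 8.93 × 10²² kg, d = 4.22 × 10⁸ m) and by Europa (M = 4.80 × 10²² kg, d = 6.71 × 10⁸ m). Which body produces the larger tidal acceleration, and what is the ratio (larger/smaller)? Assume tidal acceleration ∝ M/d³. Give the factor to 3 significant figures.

Compare M/d³ for the two perturbers:
Io: (8.93 × 10²²) / (4.22 × 10⁸)³ = 1.188 × 10⁻³
Europa: (4.80 × 10²²) / (6.71 × 10⁸)³ = 1.589 × 10⁻⁴
Ratio (larger/smaller) = 7.48

Io, by a factor of ≈ 7.48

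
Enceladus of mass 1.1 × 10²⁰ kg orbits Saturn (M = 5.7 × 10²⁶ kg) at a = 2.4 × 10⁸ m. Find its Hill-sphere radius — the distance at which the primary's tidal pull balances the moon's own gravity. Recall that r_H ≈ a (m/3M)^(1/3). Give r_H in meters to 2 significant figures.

9.6 × 10⁵ m

r_H ≈ a (m/3M)^(1/3)
    = (2.4 × 10⁸) × (1.1 × 10²⁰ / (3 × 5.7 × 10²⁶))^(1/3)
    = 9.6 × 10⁵ m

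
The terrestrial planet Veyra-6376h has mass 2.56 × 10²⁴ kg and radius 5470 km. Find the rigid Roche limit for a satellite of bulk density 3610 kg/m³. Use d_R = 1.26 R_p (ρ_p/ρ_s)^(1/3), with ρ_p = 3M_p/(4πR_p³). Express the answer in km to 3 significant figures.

6970 km

ρ_p = 3M_p/(4πR_p³) = 3 × (2.56 × 10²⁴) / (4π × (5.47 × 10⁶ m)³) = 3730 kg/m³
d_R = 1.26 × 5470 km × (3730/3610)^(1/3)
    = 6970 km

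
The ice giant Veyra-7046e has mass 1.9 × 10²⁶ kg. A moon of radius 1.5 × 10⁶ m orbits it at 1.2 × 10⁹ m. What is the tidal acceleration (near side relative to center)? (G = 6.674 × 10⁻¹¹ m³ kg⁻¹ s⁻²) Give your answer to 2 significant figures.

2.2 × 10⁻⁵ m/s²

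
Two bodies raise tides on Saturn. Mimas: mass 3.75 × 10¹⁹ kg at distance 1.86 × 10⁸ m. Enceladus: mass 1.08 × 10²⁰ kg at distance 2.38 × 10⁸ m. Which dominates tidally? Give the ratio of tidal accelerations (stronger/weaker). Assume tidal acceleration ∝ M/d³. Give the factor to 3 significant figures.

Tidal stretch scales as M/d³; compute that for each body.
Mimas: (3.75 × 10¹⁹) / (1.86 × 10⁸)³ = 5.828 × 10⁻⁶
Enceladus: (1.08 × 10²⁰) / (2.38 × 10⁸)³ = 8.011 × 10⁻⁶
Ratio (larger/smaller) = 1.37

Enceladus, by a factor of ≈ 1.37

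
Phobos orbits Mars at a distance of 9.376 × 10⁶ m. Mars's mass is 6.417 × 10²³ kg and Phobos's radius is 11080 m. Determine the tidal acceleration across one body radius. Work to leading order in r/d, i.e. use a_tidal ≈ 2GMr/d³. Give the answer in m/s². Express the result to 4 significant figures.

1.151 × 10⁻³ m/s²

Δg = 2GMr/d³
   = 2 × (6.674 × 10⁻¹¹) × (6.417 × 10²³) × (11080) / (9.376 × 10⁶)³
   = 1.151 × 10⁻³ m/s²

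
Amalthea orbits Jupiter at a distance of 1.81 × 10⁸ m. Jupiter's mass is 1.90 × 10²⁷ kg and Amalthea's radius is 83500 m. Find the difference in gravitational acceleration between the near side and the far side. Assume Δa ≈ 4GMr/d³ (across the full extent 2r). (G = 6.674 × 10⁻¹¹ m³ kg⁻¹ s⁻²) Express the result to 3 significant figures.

a_tidal = 4GMr/d³
        = 4 × (6.674 × 10⁻¹¹) × (1.90 × 10²⁷) × (83500) / (1.81 × 10⁸)³
        = 7.14 × 10⁻³ m/s²

7.14 × 10⁻³ m/s²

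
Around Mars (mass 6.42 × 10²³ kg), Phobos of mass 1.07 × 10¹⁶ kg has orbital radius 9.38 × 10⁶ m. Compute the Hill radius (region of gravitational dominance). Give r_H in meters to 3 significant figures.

1.66 × 10⁴ m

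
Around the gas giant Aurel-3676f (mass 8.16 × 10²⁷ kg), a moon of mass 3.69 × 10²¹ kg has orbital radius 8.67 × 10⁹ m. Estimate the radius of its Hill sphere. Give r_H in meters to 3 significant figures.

4.61 × 10⁷ m

r_H ≈ a (m/3M)^(1/3)
    = (8.67 × 10⁹) × (3.69 × 10²¹ / (3 × 8.16 × 10²⁷))^(1/3)
    = 4.61 × 10⁷ m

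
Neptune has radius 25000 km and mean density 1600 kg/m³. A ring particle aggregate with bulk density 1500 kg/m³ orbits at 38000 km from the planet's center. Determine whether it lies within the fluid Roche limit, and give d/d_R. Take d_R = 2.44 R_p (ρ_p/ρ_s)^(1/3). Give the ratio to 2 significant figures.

inside; d/d_R ≈ 0.61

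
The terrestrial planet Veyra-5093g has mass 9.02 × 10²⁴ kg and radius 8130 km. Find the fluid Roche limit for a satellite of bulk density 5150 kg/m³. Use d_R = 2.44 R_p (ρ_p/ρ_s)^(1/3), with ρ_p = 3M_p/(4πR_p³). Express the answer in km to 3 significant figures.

ρ_p = 3M_p/(4πR_p³) = 3 × (9.02 × 10²⁴) / (4π × (8.13 × 10⁶ m)³) = 4010 kg/m³
d_R = 2.44 × 8130 km × (4010/5150)^(1/3)
    = 18200 km

18200 km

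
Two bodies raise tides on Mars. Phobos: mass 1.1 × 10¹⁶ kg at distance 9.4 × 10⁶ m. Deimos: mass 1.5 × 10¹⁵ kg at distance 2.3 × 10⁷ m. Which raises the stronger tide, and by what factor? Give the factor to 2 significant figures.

Phobos, by a factor of ≈ 110

The tide-raising term goes as M/d³ (the gradient of a 1/d² field).
Phobos: (1.1 × 10¹⁶) / (9.4 × 10⁶)³ = 1.324 × 10⁻⁵
Deimos: (1.5 × 10¹⁵) / (2.3 × 10⁷)³ = 1.233 × 10⁻⁷
Ratio (larger/smaller) = 110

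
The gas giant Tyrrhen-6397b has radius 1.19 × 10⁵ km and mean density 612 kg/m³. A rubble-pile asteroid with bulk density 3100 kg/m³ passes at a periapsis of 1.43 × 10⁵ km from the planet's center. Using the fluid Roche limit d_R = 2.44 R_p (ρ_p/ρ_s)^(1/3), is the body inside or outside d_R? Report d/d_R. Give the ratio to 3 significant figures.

d_R = 2.44 × (1.19 × 10⁵ km) × (612/3100)^(1/3) = 1.691 × 10⁵ km
d/d_R = (1.43 × 10⁵) / (1.691 × 10⁵) = 0.846
Since d/d_R < 1, the body is inside the Roche limit.

inside; d/d_R ≈ 0.846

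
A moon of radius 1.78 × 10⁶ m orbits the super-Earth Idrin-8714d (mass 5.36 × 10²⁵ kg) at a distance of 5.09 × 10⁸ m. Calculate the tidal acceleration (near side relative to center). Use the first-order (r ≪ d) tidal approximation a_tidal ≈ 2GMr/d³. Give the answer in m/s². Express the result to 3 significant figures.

Δg = 2GMr/d³
   = 2 × (6.674 × 10⁻¹¹) × (5.36 × 10²⁵) × (1.78 × 10⁶) / (5.09 × 10⁸)³
   = 9.66 × 10⁻⁵ m/s²

9.66 × 10⁻⁵ m/s²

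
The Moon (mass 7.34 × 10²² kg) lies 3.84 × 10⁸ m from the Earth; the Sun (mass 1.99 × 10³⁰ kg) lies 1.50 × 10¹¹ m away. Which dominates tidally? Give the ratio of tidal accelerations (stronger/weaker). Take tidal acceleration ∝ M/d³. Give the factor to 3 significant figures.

Tidal acceleration ∝ M/d³, so compare M/d³ for each.
The Moon: (7.34 × 10²²) / (3.84 × 10⁸)³ = 1.296 × 10⁻³
The Sun: (1.99 × 10³⁰) / (1.50 × 10¹¹)³ = 5.896 × 10⁻⁴
Ratio (larger/smaller) = 2.20

The Moon, by a factor of ≈ 2.20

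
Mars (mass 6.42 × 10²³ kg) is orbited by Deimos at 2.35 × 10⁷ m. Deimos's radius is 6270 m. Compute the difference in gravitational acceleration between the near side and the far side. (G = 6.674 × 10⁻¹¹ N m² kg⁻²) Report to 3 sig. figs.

Δa = 4GMr/d³
   = 4 × (6.674 × 10⁻¹¹) × (6.42 × 10²³) × (6270) / (2.35 × 10⁷)³
   = 8.28 × 10⁻⁵ m/s²

8.28 × 10⁻⁵ m/s²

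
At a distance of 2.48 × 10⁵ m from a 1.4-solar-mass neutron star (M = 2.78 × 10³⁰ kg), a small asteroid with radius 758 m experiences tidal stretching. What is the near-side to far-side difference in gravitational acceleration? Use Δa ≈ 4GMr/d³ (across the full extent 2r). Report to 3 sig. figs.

Δg = 4GMr/d³
   = 4 × (6.674 × 10⁻¹¹) × (2.78 × 10³⁰) × (758) / (2.48 × 10⁵)³
   = 3.69 × 10⁷ m/s²

3.69 × 10⁷ m/s²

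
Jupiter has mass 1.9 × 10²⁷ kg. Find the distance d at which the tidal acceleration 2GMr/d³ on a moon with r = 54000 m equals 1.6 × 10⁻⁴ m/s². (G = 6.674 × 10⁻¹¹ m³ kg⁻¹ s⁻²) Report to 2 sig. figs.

2GMr/d³ = a_tidal  ⇒  d = (2GMr / a_tidal)^(1/3)
d = (2 × 6.674×10⁻¹¹ × (1.9 × 10²⁷) × (54000) / (1.6 × 10⁻⁴))^(1/3)
  = 4.4 × 10⁸ m

4.4 × 10⁸ m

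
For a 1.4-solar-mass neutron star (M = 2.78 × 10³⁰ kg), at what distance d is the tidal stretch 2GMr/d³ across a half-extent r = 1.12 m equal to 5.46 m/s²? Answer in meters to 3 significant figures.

4.24 × 10⁶ m

2GMr/d³ = a_tidal  ⇒  d = (2GMr / a_tidal)^(1/3)
d = (2 × 6.674×10⁻¹¹ × (2.78 × 10³⁰) × (1.12) / (5.46))^(1/3)
  = 4.24 × 10⁶ m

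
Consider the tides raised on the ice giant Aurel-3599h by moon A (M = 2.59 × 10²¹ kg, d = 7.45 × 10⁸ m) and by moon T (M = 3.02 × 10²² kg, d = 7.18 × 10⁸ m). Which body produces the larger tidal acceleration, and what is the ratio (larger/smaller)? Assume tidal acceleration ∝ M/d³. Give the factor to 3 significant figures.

Compare M/d³ for the two perturbers:
Moon A: (2.59 × 10²¹) / (7.45 × 10⁸)³ = 6.264 × 10⁻⁶
Moon T: (3.02 × 10²²) / (7.18 × 10⁸)³ = 8.159 × 10⁻⁵
Ratio (larger/smaller) = 13.0

Moon T, by a factor of ≈ 13.0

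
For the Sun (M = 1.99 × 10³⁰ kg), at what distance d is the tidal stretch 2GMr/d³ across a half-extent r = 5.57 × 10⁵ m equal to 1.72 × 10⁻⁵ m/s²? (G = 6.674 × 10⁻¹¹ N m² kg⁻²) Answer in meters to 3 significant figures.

2GMr/d³ = a_tidal  ⇒  d = (2GMr / a_tidal)^(1/3)
d = (2 × 6.674×10⁻¹¹ × (1.99 × 10³⁰) × (5.57 × 10⁵) / (1.72 × 10⁻⁵))^(1/3)
  = 2.05 × 10¹⁰ m

2.05 × 10¹⁰ m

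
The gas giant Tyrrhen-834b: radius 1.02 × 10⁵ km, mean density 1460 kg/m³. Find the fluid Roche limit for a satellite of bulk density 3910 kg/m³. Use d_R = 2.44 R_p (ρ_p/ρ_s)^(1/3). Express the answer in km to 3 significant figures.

d_R = 2.44 × 1.02 × 10⁵ km × (1460/3910)^(1/3)
    = 1.79 × 10⁵ km

1.79 × 10⁵ km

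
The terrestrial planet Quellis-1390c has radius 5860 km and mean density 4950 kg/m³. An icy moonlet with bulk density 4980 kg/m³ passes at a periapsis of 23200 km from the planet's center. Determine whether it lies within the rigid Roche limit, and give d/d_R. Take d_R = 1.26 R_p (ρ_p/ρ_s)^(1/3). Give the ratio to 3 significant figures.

outside; d/d_R ≈ 3.15

d_R = 1.26 × (5860 km) × (4950/4980)^(1/3) = 7369 km
d/d_R = (23200) / (7369) = 3.15
Since d/d_R > 1, the body is outside the Roche limit.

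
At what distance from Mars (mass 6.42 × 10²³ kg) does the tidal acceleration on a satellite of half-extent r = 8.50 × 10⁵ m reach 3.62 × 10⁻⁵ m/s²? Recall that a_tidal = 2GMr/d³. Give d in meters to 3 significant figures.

1.26 × 10⁸ m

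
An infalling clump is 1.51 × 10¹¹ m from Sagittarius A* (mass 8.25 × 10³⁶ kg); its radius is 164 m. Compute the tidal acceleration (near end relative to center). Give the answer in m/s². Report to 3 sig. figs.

Δg = 2GMr/d³
   = 2 × (6.674 × 10⁻¹¹) × (8.25 × 10³⁶) × (164) / (1.51 × 10¹¹)³
   = 5.25 × 10⁻⁵ m/s²

5.25 × 10⁻⁵ m/s²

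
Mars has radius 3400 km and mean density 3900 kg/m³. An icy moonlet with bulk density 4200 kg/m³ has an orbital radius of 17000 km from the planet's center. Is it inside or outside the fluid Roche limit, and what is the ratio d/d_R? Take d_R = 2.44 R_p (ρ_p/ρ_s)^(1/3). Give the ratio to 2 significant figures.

d_R = 2.44 × (3400 km) × (3900/4200)^(1/3) = 8094 km
d/d_R = (17000) / (8094) = 2.1
Since d/d_R > 1, the body is outside the Roche limit.

outside; d/d_R ≈ 2.1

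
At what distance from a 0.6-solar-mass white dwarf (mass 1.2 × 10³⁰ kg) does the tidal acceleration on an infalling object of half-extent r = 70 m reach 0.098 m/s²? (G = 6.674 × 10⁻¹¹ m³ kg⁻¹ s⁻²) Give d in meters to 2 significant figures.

2GMr/d³ = a_tidal  ⇒  d = (2GMr / a_tidal)^(1/3)
d = (2 × 6.674×10⁻¹¹ × (1.2 × 10³⁰) × (70) / (0.098))^(1/3)
  = 4.9 × 10⁷ m

4.9 × 10⁷ m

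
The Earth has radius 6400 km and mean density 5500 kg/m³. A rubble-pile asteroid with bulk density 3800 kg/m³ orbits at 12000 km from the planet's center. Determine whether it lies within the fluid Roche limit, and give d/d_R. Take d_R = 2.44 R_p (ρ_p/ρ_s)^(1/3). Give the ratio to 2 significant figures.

inside; d/d_R ≈ 0.68

d_R = 2.44 × (6400 km) × (5500/3800)^(1/3) = 17660 km
d/d_R = (12000) / (17660) = 0.68
Since d/d_R < 1, the body is inside the Roche limit.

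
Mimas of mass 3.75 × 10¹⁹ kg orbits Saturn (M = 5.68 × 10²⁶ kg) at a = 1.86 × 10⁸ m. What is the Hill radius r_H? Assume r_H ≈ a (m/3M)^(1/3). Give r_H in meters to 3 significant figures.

r_H ≈ a (m/3M)^(1/3)
    = (1.86 × 10⁸) × (3.75 × 10¹⁹ / (3 × 5.68 × 10²⁶))^(1/3)
    = 5.21 × 10⁵ m

5.21 × 10⁵ m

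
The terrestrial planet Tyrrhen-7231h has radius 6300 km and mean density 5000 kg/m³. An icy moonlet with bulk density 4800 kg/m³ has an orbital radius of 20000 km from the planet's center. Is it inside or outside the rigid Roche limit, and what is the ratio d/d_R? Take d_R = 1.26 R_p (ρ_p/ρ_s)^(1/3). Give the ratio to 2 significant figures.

d_R = 1.26 × (6300 km) × (5000/4800)^(1/3) = 8047 km
d/d_R = (20000) / (8047) = 2.5
Since d/d_R > 1, the body is outside the Roche limit.

outside; d/d_R ≈ 2.5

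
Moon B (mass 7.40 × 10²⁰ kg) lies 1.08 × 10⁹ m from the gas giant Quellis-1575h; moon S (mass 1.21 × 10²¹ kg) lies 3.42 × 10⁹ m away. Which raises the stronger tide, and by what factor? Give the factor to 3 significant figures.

Moon B, by a factor of ≈ 19.4

Tidal stretch scales as M/d³; compute that for each body.
Moon B: (7.40 × 10²⁰) / (1.08 × 10⁹)³ = 5.874 × 10⁻⁷
Moon S: (1.21 × 10²¹) / (3.42 × 10⁹)³ = 3.025 × 10⁻⁸
Ratio (larger/smaller) = 19.4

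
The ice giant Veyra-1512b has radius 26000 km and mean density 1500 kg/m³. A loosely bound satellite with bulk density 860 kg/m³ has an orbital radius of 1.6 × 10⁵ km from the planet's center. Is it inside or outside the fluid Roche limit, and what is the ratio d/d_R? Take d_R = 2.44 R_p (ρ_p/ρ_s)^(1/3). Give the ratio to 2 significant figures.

d_R = 2.44 × (26000 km) × (1500/860)^(1/3) = 76360 km
d/d_R = (1.6 × 10⁵) / (76360) = 2.1
Since d/d_R > 1, the body is outside the Roche limit.

outside; d/d_R ≈ 2.1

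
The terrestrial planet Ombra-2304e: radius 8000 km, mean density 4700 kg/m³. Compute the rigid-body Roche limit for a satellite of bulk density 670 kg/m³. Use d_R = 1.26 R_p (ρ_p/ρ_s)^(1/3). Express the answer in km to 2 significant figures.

d_R = 1.26 × 8000 km × (4700/670)^(1/3)
    = 19000 km

19000 km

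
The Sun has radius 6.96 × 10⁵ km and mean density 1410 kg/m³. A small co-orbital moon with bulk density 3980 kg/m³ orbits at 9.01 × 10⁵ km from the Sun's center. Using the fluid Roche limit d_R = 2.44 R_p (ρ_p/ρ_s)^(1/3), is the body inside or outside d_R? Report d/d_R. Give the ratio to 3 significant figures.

inside; d/d_R ≈ 0.750

d_R = 2.44 × (6.96 × 10⁵ km) × (1410/3980)^(1/3) = 1.202 × 10⁶ km
d/d_R = (9.01 × 10⁵) / (1.202 × 10⁶) = 0.750
Since d/d_R < 1, the body is inside the Roche limit.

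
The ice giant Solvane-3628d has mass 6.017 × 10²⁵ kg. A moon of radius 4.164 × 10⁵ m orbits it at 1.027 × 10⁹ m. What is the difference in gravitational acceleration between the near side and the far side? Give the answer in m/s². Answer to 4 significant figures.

Δa = 4GMr/d³
   = 4 × (6.674 × 10⁻¹¹) × (6.017 × 10²⁵) × (4.164 × 10⁵) / (1.027 × 10⁹)³
   = 6.175 × 10⁻⁶ m/s²

6.175 × 10⁻⁶ m/s²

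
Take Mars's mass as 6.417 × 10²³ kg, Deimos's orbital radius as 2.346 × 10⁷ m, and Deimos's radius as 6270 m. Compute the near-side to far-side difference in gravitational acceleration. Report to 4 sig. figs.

8.319 × 10⁻⁵ m/s²

a_tidal = 4GMr/d³
        = 4 × (6.674 × 10⁻¹¹) × (6.417 × 10²³) × (6270) / (2.346 × 10⁷)³
        = 8.319 × 10⁻⁵ m/s²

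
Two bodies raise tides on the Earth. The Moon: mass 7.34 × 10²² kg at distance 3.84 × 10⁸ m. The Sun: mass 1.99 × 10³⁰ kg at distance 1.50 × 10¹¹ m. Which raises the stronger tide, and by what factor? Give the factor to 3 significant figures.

The Moon, by a factor of ≈ 2.20

The tide-raising term goes as M/d³ (the gradient of a 1/d² field).
The Moon: (7.34 × 10²²) / (3.84 × 10⁸)³ = 1.296 × 10⁻³
The Sun: (1.99 × 10³⁰) / (1.50 × 10¹¹)³ = 5.896 × 10⁻⁴
Ratio (larger/smaller) = 2.20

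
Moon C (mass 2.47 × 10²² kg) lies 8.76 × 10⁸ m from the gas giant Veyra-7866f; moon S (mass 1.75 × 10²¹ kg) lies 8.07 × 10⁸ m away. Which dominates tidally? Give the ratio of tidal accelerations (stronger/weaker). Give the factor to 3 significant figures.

Moon C, by a factor of ≈ 11.0

Tidal acceleration ∝ M/d³, so compare M/d³ for each.
Moon C: (2.47 × 10²²) / (8.76 × 10⁸)³ = 3.674 × 10⁻⁵
Moon S: (1.75 × 10²¹) / (8.07 × 10⁸)³ = 3.330 × 10⁻⁶
Ratio (larger/smaller) = 11.0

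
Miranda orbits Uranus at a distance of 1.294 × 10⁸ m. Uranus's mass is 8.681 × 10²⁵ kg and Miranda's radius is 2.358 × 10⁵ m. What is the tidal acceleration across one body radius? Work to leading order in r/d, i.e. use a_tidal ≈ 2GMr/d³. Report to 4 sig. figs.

1.261 × 10⁻³ m/s²

Δg = 2GMr/d³
   = 2 × (6.674 × 10⁻¹¹) × (8.681 × 10²⁵) × (2.358 × 10⁵) / (1.294 × 10⁸)³
   = 1.261 × 10⁻³ m/s²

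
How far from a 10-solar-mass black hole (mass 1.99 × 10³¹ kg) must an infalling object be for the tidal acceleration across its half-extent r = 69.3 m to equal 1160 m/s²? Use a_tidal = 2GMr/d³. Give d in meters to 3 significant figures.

5.41 × 10⁶ m

2GMr/d³ = a_tidal  ⇒  d = (2GMr / a_tidal)^(1/3)
d = (2 × 6.674×10⁻¹¹ × (1.99 × 10³¹) × (69.3) / (1160))^(1/3)
  = 5.41 × 10⁶ m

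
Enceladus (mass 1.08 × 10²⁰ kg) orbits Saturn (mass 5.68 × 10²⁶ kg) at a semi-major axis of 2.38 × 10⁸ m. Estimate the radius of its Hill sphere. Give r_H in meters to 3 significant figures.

9.49 × 10⁵ m

r_H ≈ a (m/3M)^(1/3)
    = (2.38 × 10⁸) × (1.08 × 10²⁰ / (3 × 5.68 × 10²⁶))^(1/3)
    = 9.49 × 10⁵ m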